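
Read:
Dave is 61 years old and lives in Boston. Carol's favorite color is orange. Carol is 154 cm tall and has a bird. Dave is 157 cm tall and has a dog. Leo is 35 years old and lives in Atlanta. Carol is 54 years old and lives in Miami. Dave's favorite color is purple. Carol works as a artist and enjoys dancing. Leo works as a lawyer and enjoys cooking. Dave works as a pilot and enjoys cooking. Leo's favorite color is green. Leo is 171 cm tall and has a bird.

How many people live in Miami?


Count in Miami: 1

1


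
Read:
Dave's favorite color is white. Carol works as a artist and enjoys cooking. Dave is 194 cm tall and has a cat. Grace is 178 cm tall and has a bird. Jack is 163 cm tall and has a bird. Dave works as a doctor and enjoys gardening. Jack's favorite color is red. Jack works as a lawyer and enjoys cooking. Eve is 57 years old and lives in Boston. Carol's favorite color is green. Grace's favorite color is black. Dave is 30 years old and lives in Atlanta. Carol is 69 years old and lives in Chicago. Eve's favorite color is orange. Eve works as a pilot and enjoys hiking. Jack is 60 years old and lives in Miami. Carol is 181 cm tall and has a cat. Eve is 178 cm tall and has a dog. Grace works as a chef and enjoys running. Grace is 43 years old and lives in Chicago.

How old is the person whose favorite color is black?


Person with favorite color=black is Grace, age 43

43


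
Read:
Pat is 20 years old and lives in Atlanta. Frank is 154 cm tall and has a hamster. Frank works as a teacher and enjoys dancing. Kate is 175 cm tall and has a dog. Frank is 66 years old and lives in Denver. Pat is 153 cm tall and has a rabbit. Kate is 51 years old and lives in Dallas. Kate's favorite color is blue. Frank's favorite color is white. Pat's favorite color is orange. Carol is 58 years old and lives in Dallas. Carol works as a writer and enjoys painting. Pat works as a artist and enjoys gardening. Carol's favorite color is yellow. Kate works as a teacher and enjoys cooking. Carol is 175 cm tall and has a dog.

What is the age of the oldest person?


Oldest: Frank at 66

66


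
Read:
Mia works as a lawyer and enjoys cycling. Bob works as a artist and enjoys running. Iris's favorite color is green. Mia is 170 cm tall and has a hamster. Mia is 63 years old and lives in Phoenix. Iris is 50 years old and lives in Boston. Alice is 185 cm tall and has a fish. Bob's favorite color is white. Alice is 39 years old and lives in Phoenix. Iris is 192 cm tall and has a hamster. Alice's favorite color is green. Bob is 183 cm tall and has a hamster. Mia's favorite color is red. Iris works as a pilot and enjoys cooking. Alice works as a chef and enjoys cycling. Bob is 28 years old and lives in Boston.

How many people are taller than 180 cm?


Taller than 180: 3

3


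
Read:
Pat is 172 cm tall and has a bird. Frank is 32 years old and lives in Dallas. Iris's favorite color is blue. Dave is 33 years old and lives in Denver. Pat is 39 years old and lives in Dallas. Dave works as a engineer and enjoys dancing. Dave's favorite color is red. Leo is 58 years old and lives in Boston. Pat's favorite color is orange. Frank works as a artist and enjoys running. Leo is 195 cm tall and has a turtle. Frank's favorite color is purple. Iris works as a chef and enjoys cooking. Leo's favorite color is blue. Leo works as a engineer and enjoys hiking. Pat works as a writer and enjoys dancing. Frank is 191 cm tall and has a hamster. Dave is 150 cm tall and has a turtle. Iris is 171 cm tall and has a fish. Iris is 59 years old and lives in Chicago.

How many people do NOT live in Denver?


Not in Denver: 4

4


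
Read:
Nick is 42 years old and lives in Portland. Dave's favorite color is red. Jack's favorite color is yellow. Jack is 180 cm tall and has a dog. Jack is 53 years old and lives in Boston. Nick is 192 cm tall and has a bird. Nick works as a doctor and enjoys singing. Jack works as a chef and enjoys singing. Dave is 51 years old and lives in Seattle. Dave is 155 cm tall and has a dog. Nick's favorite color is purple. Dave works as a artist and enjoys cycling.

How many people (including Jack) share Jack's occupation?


Jack is a chef. Count = 1

1


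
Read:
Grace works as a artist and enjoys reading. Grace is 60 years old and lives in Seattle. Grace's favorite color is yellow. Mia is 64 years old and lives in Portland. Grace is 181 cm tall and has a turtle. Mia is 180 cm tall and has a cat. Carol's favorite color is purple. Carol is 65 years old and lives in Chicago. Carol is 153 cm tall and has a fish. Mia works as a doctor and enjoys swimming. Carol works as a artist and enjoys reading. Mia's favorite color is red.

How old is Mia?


Mia is 64 years old

64


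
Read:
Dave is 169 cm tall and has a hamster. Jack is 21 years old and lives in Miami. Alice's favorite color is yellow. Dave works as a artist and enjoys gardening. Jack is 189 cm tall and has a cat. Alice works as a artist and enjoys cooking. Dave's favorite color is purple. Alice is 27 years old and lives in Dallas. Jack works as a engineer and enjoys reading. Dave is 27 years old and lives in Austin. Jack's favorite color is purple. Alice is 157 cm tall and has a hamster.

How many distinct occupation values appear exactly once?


Unique occupation values: 1

1


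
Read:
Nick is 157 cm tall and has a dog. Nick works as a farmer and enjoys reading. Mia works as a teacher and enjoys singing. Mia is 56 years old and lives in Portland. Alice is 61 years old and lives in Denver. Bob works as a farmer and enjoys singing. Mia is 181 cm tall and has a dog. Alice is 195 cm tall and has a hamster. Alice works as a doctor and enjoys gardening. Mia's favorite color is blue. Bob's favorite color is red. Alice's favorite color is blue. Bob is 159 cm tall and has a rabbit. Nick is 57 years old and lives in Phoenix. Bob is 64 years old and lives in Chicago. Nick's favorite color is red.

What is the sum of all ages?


64+56+61+57 = 238

238


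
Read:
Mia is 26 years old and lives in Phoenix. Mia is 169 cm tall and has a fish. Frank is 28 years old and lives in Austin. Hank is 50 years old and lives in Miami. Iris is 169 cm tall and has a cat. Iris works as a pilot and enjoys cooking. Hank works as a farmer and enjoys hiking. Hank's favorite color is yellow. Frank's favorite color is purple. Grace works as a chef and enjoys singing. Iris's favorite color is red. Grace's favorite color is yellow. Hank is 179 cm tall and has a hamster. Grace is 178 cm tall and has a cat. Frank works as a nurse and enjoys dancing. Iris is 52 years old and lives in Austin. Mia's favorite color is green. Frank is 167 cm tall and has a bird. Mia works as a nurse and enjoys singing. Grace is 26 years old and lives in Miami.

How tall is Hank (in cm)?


Hank is 179 cm tall

179


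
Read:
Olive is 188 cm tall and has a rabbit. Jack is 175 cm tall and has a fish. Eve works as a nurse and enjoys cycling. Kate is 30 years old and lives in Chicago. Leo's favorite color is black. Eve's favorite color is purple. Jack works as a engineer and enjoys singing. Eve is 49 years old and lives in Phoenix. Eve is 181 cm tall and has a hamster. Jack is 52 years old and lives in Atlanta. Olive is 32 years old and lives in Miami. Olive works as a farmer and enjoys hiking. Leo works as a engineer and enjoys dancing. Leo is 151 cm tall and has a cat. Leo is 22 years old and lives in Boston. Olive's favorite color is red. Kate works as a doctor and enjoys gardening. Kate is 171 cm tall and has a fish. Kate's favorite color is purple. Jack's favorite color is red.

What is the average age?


Sum=185, n=5, avg=37

37


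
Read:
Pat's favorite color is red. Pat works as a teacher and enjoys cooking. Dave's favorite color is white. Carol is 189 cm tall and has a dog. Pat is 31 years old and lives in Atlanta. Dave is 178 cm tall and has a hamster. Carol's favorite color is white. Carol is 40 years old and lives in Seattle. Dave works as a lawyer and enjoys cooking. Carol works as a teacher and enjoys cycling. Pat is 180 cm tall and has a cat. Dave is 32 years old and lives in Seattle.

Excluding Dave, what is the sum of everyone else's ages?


Sum (excluding Dave): 71

71


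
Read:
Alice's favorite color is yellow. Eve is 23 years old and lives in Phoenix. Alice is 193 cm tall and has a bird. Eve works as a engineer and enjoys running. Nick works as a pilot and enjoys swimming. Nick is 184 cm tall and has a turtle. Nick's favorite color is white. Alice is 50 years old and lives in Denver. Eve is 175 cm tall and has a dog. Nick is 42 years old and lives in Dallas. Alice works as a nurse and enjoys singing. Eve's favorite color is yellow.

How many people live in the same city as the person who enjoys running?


Person with hobby running is Eve, city Phoenix. Count = 1

1


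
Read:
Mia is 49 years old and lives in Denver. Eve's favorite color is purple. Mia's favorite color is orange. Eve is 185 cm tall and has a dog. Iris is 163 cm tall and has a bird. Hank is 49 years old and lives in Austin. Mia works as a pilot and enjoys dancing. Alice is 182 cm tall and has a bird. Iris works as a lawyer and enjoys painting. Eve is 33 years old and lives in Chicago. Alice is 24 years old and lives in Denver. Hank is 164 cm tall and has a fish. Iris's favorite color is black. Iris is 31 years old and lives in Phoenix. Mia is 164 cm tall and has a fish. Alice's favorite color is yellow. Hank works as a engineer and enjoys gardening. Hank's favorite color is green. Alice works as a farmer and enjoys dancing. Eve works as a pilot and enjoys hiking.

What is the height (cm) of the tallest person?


Tallest: Eve at 185 cm

185


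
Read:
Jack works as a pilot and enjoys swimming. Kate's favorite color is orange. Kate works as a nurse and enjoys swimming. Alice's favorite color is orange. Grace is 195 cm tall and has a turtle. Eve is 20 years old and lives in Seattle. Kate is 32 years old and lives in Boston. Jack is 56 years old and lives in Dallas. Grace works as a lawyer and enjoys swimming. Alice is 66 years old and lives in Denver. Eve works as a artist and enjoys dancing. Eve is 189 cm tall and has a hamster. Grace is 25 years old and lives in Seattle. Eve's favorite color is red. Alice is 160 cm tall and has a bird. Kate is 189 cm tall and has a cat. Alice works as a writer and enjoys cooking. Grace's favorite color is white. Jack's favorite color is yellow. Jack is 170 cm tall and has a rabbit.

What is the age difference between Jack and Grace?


|56 - 25| = 31

31


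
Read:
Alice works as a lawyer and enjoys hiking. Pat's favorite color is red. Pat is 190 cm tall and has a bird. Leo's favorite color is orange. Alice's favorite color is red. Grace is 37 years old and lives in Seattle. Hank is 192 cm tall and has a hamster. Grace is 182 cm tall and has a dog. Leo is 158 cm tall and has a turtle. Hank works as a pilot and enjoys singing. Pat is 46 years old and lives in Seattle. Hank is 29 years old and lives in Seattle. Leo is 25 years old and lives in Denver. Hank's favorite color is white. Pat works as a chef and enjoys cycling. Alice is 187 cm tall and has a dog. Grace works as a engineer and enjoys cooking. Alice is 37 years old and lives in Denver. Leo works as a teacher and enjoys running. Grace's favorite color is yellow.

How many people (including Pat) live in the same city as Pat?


Pat lives in Seattle. Count = 3

3


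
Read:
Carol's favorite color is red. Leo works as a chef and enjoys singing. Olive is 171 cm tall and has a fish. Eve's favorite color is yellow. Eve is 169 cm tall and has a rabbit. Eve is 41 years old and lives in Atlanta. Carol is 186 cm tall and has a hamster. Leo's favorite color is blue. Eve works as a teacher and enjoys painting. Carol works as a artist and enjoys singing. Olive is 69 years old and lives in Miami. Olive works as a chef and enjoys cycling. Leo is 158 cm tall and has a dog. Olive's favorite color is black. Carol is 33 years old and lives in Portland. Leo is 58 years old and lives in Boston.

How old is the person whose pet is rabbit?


Person with pet=rabbit is Eve, age 41

41


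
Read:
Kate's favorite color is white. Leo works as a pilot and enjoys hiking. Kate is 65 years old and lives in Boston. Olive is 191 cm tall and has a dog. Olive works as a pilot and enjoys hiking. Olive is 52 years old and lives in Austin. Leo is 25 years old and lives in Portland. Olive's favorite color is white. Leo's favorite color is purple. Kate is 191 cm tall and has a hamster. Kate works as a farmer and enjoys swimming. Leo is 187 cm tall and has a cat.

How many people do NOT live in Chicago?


Not in Chicago: 3

3


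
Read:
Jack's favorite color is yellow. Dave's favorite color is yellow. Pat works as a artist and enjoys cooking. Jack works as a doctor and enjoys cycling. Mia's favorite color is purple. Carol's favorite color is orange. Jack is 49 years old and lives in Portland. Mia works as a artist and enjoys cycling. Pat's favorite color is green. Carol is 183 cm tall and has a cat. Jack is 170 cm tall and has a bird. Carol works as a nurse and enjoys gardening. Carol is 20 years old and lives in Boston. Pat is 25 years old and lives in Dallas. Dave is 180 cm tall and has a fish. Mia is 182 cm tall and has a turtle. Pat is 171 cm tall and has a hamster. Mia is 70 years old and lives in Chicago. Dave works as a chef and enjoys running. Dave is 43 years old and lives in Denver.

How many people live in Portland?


Count in Portland: 1

1


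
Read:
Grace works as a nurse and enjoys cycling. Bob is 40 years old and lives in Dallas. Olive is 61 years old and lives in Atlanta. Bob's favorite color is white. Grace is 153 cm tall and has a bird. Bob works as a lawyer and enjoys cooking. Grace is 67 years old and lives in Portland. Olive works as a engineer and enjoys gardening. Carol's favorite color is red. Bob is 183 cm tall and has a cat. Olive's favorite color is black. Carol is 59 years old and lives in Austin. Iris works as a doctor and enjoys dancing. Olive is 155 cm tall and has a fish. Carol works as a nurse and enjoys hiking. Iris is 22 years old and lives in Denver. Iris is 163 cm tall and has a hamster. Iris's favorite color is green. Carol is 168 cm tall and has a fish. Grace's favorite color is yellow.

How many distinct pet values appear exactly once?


Unique pet values: 3

3


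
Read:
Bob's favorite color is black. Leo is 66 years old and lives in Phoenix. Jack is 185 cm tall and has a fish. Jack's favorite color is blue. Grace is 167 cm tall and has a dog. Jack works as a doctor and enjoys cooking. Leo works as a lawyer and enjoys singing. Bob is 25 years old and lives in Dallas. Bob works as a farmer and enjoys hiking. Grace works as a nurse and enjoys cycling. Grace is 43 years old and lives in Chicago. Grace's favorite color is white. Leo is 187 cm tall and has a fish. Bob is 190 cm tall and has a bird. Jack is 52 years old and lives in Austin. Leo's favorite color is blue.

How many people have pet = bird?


Count: 1

1


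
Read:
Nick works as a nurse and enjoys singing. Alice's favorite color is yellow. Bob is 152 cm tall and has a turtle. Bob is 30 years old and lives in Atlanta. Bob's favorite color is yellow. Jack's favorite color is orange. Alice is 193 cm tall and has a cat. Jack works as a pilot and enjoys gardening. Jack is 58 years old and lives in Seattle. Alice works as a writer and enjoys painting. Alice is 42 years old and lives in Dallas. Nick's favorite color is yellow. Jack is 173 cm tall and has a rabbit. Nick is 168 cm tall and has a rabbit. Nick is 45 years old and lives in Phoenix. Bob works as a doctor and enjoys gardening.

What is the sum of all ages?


30+42+45+58 = 175

175


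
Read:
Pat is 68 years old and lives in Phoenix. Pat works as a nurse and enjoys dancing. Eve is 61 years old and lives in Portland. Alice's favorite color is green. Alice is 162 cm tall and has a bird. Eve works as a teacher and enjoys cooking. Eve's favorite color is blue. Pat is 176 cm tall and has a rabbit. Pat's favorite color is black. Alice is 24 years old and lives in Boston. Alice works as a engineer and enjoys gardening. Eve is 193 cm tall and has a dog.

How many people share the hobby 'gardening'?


Count: 1

1


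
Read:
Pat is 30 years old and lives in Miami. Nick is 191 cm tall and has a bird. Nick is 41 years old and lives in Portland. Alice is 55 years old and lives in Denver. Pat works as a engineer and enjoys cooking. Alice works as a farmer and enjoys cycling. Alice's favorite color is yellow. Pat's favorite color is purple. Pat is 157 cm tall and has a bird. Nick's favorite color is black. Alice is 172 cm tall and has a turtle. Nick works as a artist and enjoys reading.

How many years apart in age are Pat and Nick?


30 vs 41, diff = 11

11


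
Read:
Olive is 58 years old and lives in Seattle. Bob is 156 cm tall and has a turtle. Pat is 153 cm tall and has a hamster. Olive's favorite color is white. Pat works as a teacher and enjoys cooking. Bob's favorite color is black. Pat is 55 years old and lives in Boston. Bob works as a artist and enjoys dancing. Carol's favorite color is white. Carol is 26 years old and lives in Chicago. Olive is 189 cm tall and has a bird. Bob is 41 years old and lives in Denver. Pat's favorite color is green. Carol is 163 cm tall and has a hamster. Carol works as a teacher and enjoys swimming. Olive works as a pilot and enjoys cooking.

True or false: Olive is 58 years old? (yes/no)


Olive is actually 58. yes

yes


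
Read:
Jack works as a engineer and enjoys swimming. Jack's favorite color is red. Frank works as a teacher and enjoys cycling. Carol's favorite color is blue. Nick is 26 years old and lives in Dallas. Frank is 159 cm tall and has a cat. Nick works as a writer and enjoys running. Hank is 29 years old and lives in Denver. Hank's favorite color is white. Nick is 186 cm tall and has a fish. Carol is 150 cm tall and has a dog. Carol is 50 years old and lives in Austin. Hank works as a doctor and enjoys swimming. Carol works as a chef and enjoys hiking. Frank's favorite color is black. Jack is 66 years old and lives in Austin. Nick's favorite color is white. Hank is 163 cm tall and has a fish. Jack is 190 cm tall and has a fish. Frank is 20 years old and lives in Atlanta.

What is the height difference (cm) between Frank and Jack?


|159 - 190| = 31

31


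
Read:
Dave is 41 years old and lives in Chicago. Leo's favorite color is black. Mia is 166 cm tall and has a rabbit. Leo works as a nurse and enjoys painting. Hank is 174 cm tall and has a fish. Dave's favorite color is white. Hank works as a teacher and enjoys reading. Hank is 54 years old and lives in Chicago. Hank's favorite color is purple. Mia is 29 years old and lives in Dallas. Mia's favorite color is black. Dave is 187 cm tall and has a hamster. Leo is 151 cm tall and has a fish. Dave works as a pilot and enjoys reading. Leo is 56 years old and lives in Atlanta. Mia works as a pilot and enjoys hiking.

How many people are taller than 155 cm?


Taller than 155: 3

3


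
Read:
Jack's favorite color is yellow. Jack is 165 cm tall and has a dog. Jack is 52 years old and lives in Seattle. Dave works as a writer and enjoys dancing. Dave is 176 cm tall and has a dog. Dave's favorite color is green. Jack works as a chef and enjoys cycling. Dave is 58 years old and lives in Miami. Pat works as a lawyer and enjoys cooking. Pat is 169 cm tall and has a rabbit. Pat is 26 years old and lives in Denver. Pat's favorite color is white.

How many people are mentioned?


People: Jack, Dave, Pat. Count = 3

3


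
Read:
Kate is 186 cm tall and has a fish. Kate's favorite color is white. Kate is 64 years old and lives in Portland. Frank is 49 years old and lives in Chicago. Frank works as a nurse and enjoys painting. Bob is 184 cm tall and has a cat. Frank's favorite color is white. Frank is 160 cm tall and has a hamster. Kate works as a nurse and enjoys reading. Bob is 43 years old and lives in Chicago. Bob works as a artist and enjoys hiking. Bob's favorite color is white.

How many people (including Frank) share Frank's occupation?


Frank is a nurse. Count = 2

2


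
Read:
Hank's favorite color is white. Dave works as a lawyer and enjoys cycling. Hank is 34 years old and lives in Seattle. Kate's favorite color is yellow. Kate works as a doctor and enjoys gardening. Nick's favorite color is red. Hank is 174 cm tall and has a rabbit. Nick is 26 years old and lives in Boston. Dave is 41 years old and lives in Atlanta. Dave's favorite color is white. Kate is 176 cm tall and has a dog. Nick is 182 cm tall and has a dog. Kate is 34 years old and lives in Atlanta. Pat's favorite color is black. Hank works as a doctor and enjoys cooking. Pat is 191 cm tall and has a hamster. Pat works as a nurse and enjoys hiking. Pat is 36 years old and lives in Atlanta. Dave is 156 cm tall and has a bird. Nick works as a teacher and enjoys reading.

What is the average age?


Sum=171, n=5, avg=34.2

34.2


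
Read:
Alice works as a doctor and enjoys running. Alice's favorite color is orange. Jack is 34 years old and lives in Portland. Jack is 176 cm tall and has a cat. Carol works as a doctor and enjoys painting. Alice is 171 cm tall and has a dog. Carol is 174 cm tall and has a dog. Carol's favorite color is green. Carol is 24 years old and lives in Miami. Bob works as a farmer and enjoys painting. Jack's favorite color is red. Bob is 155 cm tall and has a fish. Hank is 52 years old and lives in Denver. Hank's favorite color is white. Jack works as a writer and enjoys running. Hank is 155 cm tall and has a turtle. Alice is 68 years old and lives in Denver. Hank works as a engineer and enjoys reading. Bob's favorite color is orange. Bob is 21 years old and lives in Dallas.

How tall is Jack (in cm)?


Jack is 176 cm tall

176


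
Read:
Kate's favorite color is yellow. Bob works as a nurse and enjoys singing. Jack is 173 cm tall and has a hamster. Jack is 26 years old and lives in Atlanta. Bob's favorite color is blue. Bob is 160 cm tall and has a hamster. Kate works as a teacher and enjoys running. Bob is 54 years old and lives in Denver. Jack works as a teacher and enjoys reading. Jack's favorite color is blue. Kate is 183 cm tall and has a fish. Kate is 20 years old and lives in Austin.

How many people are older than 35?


Filter: 1

1


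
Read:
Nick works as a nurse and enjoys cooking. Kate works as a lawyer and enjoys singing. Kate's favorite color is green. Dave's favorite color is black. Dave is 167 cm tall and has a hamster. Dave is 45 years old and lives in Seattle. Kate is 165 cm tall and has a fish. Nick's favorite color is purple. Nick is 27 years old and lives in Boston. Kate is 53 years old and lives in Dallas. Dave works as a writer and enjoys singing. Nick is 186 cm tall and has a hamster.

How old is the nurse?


The nurse is Nick, age 27

27


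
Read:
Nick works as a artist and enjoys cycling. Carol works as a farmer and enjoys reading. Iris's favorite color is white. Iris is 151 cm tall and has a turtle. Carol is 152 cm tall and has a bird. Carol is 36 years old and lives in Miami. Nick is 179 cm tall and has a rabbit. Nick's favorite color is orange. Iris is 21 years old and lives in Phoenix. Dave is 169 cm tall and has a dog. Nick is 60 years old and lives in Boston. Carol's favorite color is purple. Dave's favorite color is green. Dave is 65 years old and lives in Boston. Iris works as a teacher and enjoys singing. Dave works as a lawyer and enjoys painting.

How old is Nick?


Nick is 60 years old

60


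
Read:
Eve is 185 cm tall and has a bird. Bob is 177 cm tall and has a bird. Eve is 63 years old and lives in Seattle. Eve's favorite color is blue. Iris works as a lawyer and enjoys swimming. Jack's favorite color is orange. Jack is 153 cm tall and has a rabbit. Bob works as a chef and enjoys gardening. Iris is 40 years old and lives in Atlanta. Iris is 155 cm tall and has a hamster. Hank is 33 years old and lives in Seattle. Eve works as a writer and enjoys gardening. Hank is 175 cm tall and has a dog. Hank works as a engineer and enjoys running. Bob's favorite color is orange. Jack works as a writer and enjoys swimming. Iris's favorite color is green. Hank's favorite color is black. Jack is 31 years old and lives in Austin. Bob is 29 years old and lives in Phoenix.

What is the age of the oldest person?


Oldest: Eve at 63

63


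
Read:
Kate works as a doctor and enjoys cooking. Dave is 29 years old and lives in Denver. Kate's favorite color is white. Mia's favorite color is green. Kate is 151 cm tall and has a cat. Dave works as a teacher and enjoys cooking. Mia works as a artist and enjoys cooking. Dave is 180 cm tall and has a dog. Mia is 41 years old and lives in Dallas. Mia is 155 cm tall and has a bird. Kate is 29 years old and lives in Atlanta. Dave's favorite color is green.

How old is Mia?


Mia is 41 years old

41


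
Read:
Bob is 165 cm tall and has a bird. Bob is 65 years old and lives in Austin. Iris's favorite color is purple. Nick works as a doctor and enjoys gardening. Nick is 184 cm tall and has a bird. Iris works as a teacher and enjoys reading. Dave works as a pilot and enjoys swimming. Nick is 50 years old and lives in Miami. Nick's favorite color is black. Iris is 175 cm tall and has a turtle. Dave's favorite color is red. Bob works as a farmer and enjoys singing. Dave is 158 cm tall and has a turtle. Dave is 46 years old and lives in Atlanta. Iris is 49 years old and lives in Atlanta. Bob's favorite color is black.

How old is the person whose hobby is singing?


Person with hobby=singing is Bob, age 65

65


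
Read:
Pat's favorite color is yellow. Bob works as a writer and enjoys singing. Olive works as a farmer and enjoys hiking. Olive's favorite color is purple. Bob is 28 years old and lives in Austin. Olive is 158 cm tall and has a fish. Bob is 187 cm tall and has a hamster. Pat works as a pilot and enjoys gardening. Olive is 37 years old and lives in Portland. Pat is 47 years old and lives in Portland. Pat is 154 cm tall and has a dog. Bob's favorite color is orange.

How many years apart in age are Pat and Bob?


47 vs 28, diff = 19

19


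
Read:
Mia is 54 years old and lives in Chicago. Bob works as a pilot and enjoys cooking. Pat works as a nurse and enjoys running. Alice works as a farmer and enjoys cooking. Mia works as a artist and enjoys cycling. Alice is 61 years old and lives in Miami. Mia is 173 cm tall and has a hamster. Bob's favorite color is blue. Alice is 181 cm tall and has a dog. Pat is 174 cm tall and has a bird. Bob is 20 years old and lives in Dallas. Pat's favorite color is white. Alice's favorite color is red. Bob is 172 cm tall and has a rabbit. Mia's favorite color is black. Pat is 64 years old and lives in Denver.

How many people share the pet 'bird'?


Count: 1

1


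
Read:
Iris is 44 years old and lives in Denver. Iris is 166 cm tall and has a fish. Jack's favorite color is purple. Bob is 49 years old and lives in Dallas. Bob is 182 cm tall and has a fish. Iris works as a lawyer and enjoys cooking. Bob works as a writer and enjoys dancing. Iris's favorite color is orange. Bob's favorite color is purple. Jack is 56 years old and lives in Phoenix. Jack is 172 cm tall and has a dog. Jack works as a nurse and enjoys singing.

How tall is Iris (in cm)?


Iris is 166 cm tall

166


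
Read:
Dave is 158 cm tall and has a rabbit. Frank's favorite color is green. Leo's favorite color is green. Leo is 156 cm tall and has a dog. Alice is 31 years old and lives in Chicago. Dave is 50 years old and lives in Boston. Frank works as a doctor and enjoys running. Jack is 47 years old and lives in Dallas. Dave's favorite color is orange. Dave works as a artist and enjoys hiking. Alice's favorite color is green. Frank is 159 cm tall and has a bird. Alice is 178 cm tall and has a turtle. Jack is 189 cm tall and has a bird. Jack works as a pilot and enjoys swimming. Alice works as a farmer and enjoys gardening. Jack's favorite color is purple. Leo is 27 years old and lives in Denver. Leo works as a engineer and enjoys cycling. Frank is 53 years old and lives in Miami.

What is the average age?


Sum=208, n=5, avg=41.6

41.6


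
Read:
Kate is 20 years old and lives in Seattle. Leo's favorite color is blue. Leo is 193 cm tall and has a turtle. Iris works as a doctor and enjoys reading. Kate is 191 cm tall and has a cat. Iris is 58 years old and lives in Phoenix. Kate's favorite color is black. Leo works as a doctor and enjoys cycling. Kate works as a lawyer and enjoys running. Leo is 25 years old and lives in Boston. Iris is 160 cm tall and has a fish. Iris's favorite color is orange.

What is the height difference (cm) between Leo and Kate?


|193 - 191| = 2

2


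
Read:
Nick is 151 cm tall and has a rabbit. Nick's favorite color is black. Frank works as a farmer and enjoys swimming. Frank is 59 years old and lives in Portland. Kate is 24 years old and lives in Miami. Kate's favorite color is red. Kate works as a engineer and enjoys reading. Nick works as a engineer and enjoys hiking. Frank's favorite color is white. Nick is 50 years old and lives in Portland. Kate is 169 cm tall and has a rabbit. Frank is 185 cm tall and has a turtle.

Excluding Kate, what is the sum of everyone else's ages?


Sum (excluding Kate): 109

109


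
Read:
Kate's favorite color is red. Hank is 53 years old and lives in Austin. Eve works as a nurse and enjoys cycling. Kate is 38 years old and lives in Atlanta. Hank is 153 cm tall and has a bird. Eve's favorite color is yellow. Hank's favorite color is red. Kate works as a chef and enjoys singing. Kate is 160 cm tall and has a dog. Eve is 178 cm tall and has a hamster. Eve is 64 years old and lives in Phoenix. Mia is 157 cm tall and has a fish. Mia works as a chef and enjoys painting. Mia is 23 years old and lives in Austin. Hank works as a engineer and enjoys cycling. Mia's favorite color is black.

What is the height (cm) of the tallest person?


Tallest: Eve at 178 cm

178


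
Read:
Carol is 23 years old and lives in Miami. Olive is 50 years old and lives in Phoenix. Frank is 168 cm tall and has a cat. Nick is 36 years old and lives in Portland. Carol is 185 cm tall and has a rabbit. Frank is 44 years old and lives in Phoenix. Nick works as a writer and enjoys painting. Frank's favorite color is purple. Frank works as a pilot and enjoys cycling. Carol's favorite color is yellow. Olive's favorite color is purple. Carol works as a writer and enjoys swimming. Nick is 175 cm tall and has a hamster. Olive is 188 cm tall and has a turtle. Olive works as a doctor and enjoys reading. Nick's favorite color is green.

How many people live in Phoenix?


Count in Phoenix: 2

2


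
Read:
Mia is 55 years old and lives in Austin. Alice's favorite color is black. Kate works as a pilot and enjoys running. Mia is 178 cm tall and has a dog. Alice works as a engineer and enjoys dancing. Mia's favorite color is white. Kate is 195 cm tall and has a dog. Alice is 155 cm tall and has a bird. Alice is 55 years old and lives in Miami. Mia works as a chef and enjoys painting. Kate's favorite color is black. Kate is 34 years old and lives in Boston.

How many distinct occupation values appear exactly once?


Unique occupation values: 3

3


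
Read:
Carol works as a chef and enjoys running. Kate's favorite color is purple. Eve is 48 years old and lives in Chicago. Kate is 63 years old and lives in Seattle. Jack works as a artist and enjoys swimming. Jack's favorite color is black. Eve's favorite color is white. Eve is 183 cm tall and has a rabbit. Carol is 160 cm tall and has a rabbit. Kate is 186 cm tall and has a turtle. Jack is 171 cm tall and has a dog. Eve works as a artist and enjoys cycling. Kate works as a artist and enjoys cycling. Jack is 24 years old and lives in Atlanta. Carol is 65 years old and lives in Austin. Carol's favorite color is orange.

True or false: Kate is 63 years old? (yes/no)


Kate is actually 63. yes

yes


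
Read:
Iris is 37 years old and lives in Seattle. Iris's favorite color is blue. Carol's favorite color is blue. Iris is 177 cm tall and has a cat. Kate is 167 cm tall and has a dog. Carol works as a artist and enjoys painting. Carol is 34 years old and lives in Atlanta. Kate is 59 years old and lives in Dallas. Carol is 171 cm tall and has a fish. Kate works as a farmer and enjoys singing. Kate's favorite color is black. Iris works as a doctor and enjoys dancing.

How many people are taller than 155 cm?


Taller than 155: 3

3


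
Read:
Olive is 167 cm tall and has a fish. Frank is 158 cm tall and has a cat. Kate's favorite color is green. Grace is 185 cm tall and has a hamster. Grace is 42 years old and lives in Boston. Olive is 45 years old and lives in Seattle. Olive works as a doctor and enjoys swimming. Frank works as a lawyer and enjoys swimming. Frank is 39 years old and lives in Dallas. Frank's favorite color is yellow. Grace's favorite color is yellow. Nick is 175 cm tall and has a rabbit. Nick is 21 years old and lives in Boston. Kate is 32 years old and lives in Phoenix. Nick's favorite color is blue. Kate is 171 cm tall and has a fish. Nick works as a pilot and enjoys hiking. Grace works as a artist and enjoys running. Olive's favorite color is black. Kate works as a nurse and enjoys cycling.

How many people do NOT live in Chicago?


Not in Chicago: 5

5


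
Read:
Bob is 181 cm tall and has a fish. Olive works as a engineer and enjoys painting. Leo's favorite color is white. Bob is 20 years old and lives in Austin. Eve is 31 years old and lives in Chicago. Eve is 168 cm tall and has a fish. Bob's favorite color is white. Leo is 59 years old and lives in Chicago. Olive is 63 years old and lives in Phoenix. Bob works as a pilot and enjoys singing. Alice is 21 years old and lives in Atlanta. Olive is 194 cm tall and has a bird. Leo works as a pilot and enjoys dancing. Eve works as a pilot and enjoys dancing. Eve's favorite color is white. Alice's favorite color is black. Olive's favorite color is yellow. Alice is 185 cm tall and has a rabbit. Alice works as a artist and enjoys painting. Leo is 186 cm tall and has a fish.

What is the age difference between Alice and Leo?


|21 - 59| = 38

38


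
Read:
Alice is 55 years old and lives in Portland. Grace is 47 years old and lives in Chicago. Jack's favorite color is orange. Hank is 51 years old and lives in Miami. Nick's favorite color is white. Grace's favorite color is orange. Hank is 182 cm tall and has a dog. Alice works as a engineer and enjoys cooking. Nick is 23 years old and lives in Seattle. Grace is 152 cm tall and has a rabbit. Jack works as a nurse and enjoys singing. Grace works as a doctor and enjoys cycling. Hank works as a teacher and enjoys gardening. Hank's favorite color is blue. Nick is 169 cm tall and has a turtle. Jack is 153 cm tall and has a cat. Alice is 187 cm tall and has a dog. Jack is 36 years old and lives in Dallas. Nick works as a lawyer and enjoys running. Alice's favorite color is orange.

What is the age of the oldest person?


Oldest: Alice at 55

55


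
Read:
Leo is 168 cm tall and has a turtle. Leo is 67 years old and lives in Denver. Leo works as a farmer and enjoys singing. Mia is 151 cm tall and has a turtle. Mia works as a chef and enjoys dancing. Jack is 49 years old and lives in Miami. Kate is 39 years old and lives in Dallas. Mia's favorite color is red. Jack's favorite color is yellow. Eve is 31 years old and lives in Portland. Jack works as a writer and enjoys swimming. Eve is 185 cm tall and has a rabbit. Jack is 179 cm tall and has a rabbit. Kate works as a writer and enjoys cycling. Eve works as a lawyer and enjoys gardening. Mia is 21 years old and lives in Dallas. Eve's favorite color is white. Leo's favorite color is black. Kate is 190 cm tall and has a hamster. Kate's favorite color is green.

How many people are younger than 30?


Filter: 1

1


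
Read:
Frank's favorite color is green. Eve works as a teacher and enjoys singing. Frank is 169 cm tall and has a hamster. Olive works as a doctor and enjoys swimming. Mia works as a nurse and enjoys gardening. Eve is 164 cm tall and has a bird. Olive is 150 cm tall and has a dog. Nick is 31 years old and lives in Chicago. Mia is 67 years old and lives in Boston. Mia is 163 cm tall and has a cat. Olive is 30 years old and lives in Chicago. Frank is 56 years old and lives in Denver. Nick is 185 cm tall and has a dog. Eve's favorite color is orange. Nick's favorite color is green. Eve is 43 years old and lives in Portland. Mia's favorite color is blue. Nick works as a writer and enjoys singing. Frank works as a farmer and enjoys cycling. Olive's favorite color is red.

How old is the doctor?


The doctor is Olive, age 30

30


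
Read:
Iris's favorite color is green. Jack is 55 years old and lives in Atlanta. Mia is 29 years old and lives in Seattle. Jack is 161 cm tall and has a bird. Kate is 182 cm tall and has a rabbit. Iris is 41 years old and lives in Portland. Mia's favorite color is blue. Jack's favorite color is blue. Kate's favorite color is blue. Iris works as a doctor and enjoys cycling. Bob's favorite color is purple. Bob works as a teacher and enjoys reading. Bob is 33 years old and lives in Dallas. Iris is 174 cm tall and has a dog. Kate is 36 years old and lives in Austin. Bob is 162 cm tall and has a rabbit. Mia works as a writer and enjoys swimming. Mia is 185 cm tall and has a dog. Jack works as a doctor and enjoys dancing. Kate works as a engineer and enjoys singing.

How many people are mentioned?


People: Kate, Jack, Bob, Iris, Mia. Count = 5

5


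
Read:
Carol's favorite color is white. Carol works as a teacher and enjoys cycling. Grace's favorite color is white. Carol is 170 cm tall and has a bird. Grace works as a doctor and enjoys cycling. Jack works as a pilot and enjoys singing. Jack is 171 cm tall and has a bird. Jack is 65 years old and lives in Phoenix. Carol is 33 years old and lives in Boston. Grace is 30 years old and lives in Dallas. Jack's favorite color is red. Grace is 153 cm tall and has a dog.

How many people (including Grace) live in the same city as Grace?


Grace lives in Dallas. Count = 1

1


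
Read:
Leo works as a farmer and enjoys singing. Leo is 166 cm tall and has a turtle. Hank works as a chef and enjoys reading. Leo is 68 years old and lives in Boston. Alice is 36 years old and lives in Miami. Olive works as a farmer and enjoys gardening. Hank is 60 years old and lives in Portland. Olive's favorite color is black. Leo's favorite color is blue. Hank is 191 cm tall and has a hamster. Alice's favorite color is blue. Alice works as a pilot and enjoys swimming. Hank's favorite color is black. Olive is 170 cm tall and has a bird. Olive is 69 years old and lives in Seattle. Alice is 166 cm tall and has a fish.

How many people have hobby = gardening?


Count: 1

1


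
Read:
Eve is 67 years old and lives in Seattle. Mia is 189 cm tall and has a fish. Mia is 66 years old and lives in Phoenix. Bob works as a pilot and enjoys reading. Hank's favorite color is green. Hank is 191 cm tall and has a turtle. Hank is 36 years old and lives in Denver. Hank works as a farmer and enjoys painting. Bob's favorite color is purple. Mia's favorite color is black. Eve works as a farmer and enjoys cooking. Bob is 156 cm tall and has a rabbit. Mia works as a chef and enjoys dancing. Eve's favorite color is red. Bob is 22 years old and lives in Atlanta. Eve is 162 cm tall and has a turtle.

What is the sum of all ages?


36+66+67+22 = 191

191


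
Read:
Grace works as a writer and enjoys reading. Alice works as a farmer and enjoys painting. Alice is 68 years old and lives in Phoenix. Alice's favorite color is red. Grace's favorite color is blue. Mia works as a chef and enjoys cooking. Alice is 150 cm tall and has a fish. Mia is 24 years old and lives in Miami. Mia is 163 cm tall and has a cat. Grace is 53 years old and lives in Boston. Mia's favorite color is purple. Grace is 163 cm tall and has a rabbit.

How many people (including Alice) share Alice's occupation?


Alice is a farmer. Count = 1

1


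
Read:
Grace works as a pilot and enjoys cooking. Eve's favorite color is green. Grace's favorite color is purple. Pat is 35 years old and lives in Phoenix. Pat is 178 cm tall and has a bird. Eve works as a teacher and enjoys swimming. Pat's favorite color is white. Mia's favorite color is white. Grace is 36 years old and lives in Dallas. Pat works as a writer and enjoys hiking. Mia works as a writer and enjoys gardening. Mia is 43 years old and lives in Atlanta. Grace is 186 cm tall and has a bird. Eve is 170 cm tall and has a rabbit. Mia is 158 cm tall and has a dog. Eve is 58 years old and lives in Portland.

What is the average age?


Sum=172, n=4, avg=43

43
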